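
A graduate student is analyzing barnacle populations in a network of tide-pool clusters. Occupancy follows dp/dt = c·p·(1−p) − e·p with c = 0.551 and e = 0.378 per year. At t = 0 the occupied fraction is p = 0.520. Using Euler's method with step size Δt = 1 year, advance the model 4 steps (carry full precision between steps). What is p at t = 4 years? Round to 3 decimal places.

Update rule: p ← p + [c·p·(1−p) − e·p]·Δt with Δt = 1.
p: 0.52000 → 0.46097  (Δp = -0.05903)
p: 0.46097 → 0.42363  (Δp = -0.03734)
p: 0.42363 → 0.39804  (Δp = -0.02560)
p: 0.39804 → 0.37960  (Δp = -0.01844)

0.380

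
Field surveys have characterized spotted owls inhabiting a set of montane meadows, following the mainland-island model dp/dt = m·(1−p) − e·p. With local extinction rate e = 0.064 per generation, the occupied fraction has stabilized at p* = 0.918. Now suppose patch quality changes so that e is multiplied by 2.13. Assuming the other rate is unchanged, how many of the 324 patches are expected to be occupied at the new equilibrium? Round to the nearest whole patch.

272

Balance m(1−p*) = e·p* gives m = e·p*/(1−p*) = 0.064×0.91800/0.08200 = 0.71649.
New p* = m/(m+e) = 0.71649/(0.71649+0.13632) = 0.84015.
Expected occupied = 324 × 0.84015 = 272.21 ≈ 272.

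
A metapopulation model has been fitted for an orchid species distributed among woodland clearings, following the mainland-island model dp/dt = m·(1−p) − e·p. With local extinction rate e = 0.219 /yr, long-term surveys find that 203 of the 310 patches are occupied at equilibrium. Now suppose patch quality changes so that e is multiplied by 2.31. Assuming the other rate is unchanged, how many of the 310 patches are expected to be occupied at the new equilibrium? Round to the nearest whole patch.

Observed p* = 203/310 = 0.65484.
Balance m(1−p*) = e·p* gives m = e·p*/(1−p*) = 0.219×0.65484/0.34516 = 0.41549.
New p* = m/(m+e) = 0.41549/(0.41549+0.50589) = 0.45094.
Expected occupied = 310 × 0.45094 = 139.79 ≈ 140.

140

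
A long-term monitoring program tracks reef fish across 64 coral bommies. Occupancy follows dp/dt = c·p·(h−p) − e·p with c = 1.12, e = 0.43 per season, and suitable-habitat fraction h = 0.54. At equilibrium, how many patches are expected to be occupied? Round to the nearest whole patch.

10

p* = h − e/c = 0.54 − 0.3839 = 0.1561.
Expected occupied patches = N × p* = 64 × 0.1561 = 9.99 ≈ 10.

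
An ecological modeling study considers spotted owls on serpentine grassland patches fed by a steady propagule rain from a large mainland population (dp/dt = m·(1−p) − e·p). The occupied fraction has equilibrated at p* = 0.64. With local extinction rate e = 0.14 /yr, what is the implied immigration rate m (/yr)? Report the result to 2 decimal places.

0.25

At equilibrium m(1−p*) = e·p*, so m = e·p*/(1−p*).
m = 0.14 × 0.64 / 0.3600 = 0.0896/0.3600 = 0.2489.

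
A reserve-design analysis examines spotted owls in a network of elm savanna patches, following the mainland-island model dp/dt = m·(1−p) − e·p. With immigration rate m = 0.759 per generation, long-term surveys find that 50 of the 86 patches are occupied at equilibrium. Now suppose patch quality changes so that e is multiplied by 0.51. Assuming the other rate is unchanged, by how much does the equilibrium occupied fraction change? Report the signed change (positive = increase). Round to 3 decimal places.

Observed p* = 50/86 = 0.58140.
Balance m(1−p*) = e·p* gives e = m(1−p*)/p* = 0.759×0.41860/0.58140 = 0.54647.
New p* = m/(m+e) = 0.75900/(0.75900+0.27870) = 0.73143.
Δp* = 0.73143 − 0.58140 = +0.15003.

0.150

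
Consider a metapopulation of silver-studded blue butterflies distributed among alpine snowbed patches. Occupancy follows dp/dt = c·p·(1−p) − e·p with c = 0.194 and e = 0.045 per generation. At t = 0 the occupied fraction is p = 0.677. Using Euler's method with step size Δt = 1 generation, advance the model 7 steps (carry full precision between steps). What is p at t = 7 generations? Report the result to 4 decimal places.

0.7356

Update rule: p ← p + [c·p·(1−p) − e·p]·Δt with Δt = 1.
p: 0.67700 → 0.68896  (Δp = +0.01196)
p: 0.68896 → 0.69953  (Δp = +0.01057)
p: 0.69953 → 0.70883  (Δp = +0.00930)
p: 0.70883 → 0.71697  (Δp = +0.00814)
p: 0.71697 → 0.72407  (Δp = +0.00710)
p: 0.72407 → 0.73025  (Δp = +0.00618)
p: 0.73025 → 0.73560  (Δp = +0.00535)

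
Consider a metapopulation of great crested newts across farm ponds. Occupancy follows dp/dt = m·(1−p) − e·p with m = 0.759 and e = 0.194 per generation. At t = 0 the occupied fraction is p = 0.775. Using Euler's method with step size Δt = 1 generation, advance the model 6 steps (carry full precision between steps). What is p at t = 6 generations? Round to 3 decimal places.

0.796

Update rule: p ← p + [m·(1−p) − e·p]·Δt with Δt = 1.
  1  |  dp/dt·Δt = +0.020425  |  p_1 = 0.795425
  2  |  dp/dt·Δt = +0.000960  |  p_2 = 0.796385
  3  |  dp/dt·Δt = +0.000045  |  p_3 = 0.796430
  4  |  dp/dt·Δt = +0.000002  |  p_4 = 0.796432
  5  |  dp/dt·Δt = +0.000000  |  p_5 = 0.796432
  6  |  dp/dt·Δt = +0.000000  |  p_6 = 0.796432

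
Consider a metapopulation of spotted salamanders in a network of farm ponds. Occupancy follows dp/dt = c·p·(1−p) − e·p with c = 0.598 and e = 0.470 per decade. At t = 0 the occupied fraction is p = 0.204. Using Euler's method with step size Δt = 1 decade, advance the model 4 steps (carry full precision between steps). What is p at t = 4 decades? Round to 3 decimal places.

Update rule: p ← p + [c·p·(1−p) − e·p]·Δt with Δt = 1.
t = 1: p = 0.20400 + (+0.00123) = 0.20523
t = 2: p = 0.20523 + (+0.00108) = 0.20631
t = 3: p = 0.20631 + (+0.00095) = 0.20726
t = 4: p = 0.20726 + (+0.00084) = 0.20810

0.208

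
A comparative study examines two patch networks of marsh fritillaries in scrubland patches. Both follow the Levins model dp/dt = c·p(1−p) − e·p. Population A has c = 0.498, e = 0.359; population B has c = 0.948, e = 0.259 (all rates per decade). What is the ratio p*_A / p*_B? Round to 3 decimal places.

0.384

A: p*_A = 1 − 0.359/0.498 = 0.2791.
B: p*_B = 1 − 0.259/0.948 = 0.7268.
p*_A / p*_B = 0.2791/0.7268 = 0.3840.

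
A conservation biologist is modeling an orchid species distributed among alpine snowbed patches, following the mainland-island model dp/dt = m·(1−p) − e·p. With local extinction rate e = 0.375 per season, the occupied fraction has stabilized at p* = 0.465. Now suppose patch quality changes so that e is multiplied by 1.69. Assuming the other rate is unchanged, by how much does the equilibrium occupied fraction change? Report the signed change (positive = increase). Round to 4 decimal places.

-0.1254

Balance m(1−p*) = e·p* gives m = e·p*/(1−p*) = 0.375×0.46500/0.53500 = 0.32593.
New p* = m/(m+e) = 0.32593/(0.32593+0.63375) = 0.33962.
Δp* = 0.33962 − 0.46500 = -0.12538.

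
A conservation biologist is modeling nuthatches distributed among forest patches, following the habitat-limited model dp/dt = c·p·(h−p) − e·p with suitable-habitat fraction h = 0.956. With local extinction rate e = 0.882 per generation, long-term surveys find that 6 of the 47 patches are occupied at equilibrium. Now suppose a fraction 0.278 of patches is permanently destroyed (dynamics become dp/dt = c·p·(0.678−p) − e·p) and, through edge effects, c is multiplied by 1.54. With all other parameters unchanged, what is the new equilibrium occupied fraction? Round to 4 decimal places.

0.1401

Observed p* = 6/47 = 0.12766.
Balance c(h−p*) = e gives c = e/(0.956 − 0.12766) = 0.882/0.82834 = 1.06478.
New p* = 0.678 − e/c = 0.678 − 0.88200/1.63976 = 0.14012.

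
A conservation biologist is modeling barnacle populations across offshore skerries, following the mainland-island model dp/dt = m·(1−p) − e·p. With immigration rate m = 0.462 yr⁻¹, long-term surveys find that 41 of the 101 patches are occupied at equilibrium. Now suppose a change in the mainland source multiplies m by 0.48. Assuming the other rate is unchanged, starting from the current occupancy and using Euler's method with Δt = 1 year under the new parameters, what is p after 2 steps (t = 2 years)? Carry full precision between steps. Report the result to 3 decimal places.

Observed p* = 41/101 = 0.40594.
Balance m(1−p*) = e·p* gives e = m(1−p*)/p* = 0.462×0.59406/0.40594 = 0.67610.
Starting from p₀ = 0.40594; update p ← p + (dp/dt)·Δt with the new parameters.
p: 0.40594 → 0.26322  (Δp = -0.14272)
p: 0.26322 → 0.24865  (Δp = -0.01458)

0.249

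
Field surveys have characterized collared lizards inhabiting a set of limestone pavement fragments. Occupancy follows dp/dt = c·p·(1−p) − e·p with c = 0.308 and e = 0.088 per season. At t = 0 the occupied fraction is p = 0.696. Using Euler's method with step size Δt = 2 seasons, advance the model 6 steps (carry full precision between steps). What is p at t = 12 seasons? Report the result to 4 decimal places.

0.7137

Update rule: p ← p + [c·p·(1−p) − e·p]·Δt with Δt = 2.
p: 0.69600 → 0.70384  (Δp = +0.00784)
p: 0.70384 → 0.70837  (Δp = +0.00453)
p: 0.70837 → 0.71095  (Δp = +0.00258)
p: 0.71095 → 0.71241  (Δp = +0.00146)
p: 0.71241 → 0.71323  (Δp = +0.00082)
p: 0.71323 → 0.71370  (Δp = +0.00046)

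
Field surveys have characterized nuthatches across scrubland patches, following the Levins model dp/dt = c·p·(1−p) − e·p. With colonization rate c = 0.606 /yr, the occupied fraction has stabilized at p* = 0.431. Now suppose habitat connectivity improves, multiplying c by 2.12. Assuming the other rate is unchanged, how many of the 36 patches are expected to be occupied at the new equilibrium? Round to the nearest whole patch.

26

Balance c(1−p*) = e gives e = 0.606×(1 − 0.43100) = 0.34481.
New p* = 1 − e/c = 1 − 0.34481/1.28472 = 0.73161.
Expected occupied = 36 × 0.73161 = 26.34 ≈ 26.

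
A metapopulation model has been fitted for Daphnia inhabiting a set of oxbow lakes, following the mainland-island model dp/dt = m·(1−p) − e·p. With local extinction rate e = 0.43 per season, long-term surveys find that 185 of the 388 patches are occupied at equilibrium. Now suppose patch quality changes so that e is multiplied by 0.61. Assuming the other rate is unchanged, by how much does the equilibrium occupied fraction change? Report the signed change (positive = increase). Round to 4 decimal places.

Observed p* = 185/388 = 0.47680.
Balance m(1−p*) = e·p* gives m = e·p*/(1−p*) = 0.43×0.47680/0.52320 = 0.39187.
New p* = m/(m+e) = 0.39187/(0.39187+0.26230) = 0.59903.
Δp* = 0.59903 − 0.47680 = +0.12223.

0.1222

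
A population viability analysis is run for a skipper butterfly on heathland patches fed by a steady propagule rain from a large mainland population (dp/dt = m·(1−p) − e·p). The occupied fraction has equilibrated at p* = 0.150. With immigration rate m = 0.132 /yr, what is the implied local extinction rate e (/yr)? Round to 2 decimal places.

At equilibrium m(1−p*) = e·p*, so e = m(1−p*)/p*.
e = 0.132 × 0.8500 / 0.150 = 0.7480.

0.75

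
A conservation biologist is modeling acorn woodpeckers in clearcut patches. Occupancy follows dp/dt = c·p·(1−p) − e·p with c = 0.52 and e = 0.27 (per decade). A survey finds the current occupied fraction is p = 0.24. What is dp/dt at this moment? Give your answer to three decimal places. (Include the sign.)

Colonization term: c·p·(1−p) = 0.52×0.24×0.7600 = 0.09485.
Extinction term: e·p = 0.06480.
dp/dt = 0.09485 − 0.06480 = 0.03005.

0.030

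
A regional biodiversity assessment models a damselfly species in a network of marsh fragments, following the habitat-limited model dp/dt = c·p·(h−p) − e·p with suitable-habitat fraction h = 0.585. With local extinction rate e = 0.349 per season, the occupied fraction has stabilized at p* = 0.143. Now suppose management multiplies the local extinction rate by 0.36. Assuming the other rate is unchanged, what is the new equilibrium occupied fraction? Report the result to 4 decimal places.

Balance c(h−p*) = e gives c = e/(0.585 − 0.14300) = 0.349/0.44200 = 0.78959.
New p* = 0.585 − e/c = 0.585 − 0.12564/0.78959 = 0.42588.

0.4259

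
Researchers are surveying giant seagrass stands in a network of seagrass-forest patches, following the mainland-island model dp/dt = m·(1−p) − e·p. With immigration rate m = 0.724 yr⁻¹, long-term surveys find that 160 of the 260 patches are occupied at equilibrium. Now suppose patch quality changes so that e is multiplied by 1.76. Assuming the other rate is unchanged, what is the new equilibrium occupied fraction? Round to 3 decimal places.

0.476

Observed p* = 160/260 = 0.61538.
Balance m(1−p*) = e·p* gives e = m(1−p*)/p* = 0.724×0.38462/0.61538 = 0.45251.
New p* = m/(m+e) = 0.72400/(0.72400+0.79642) = 0.47618.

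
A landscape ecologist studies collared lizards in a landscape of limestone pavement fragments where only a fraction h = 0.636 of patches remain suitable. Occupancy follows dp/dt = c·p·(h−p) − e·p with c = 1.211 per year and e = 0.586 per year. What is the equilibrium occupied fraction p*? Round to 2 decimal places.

Setting dp/dt = 0 and dividing by p* gives c·(h−p*) = e.
So p* = h − e/c = 0.636 − 0.586/1.211 = 0.636 − 0.4839 = 0.1521.

0.15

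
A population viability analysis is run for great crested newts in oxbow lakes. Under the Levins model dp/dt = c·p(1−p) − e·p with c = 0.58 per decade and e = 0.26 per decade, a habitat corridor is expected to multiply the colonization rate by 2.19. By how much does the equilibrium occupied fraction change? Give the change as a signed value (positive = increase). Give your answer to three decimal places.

0.244

Before: p* = 1 − 0.26/0.58 = 0.5517.
After the change, c = 1.2702, e = 0.26, so p* = 1 − 0.26/1.2702 = 0.7953.
Δp* = 0.7953 − 0.5517 = +0.2436.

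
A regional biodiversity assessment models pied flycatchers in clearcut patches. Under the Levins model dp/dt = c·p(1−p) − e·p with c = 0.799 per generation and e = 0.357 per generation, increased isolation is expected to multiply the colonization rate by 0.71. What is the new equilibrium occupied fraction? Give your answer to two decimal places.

Before: p* = 1 − 0.357/0.799 = 0.5532.
After the change, c = 0.56729, e = 0.357, so p* = 1 − 0.357/0.56729 = 0.3707.

0.37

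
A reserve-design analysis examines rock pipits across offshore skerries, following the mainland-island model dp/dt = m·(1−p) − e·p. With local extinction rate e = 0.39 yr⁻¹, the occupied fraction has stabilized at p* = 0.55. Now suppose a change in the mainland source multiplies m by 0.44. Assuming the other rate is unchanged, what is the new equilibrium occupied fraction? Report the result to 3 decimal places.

0.350

Balance m(1−p*) = e·p* gives m = e·p*/(1−p*) = 0.39×0.55000/0.45000 = 0.47667.
New p* = m/(m+e) = 0.20973/(0.20973+0.39000) = 0.34971.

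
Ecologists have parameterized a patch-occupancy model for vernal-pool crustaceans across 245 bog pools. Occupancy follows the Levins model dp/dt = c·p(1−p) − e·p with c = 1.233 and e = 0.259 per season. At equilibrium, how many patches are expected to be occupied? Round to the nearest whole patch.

p* = 1 − e/c = 1 − 0.259/1.233 = 0.7899.
Expected occupied patches = N × p* = 245 × 0.7899 = 193.54 ≈ 194.

194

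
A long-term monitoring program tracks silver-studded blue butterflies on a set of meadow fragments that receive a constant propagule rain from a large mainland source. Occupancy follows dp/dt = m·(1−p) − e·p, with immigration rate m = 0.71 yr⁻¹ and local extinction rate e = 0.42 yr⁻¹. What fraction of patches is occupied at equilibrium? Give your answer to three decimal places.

Setting dp/dt = 0: m − m·p* = e·p*, so m = (m+e)·p*.
p* = m/(m+e) = 0.71/(0.71+0.42) = 0.71/1.1300 = 0.6283.

0.628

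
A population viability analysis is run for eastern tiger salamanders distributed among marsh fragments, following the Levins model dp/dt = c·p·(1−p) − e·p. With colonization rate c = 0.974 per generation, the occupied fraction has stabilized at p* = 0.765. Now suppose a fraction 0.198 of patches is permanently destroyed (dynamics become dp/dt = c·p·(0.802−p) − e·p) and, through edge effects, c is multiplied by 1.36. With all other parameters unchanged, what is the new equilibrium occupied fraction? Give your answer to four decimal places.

0.6292

Balance c(1−p*) = e gives e = 0.974×(1 − 0.76500) = 0.22889.
New p* = 0.802 − e/c = 0.802 − 0.22889/1.32464 = 0.62921.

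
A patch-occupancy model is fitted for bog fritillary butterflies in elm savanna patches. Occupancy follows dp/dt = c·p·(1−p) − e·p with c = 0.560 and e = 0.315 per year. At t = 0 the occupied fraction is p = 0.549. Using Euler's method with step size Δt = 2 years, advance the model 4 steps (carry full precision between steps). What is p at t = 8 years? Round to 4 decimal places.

0.4423

Update rule: p ← p + [c·p·(1−p) − e·p]·Δt with Δt = 2.
  1  |  dp/dt·Δt = -0.068559  |  p_1 = 0.480441
  2  |  dp/dt·Δt = -0.023106  |  p_2 = 0.457335
  3  |  dp/dt·Δt = -0.010160  |  p_3 = 0.447175
  4  |  dp/dt·Δt = -0.004846  |  p_4 = 0.442329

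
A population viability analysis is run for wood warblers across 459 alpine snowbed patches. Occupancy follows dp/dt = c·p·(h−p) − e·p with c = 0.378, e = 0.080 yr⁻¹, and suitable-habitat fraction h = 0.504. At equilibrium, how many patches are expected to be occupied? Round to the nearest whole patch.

134

p* = h − e/c = 0.504 − 0.2116 = 0.2924.
Expected occupied patches = N × p* = 459 × 0.2924 = 134.19 ≈ 134.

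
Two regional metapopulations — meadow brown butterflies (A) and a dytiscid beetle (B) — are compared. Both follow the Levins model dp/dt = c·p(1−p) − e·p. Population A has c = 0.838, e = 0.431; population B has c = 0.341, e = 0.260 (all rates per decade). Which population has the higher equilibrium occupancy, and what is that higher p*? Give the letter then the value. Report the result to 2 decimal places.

A, 0.49

A: p*_A = 1 − 0.431/0.838 = 0.4857.
B: p*_B = 1 − 0.260/0.341 = 0.2375.
A is higher at 0.4857.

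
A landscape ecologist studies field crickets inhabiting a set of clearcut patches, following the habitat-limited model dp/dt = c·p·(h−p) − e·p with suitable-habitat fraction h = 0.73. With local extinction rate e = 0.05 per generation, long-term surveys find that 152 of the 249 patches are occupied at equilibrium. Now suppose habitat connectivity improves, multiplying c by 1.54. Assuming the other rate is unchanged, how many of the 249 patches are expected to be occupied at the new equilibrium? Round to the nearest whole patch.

162

Observed p* = 152/249 = 0.61044.
Balance c(h−p*) = e gives c = e/(0.73 − 0.61044) = 0.05/0.11956 = 0.41820.
New p* = 0.73 − e/c = 0.73 − 0.05000/0.64403 = 0.65236.
Expected occupied = 249 × 0.65236 = 162.44 ≈ 162.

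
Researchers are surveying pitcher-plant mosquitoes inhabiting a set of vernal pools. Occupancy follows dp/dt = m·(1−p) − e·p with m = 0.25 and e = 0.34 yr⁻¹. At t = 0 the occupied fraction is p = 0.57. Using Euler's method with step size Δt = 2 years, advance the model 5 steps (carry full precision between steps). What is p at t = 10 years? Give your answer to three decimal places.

Update rule: p ← p + [m·(1−p) − e·p]·Δt with Δt = 2.
t = 2: p = 0.57000 + (-0.17260) = 0.39740
t = 4: p = 0.39740 + (+0.03107) = 0.42847
t = 6: p = 0.42847 + (-0.00559) = 0.42288
t = 8: p = 0.42288 + (+0.00101) = 0.42388
t = 10: p = 0.42388 + (-0.00018) = 0.42370

0.424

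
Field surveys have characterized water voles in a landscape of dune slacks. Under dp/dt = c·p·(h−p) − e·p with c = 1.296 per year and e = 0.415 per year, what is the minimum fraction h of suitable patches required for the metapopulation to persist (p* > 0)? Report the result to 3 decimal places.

0.320

p* = h − e/c is positive only when h > e/c.
h_min = e/c = 0.415/1.296 = 0.3202.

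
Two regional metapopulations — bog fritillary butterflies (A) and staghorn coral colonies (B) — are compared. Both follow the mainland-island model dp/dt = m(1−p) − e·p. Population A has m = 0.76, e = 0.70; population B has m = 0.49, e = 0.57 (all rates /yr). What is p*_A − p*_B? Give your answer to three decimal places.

0.058

A: p*_A = m/(m+e) = 0.76/1.4600 = 0.5205.
B: p*_B = 0.49/1.0600 = 0.4623.
p*_A − p*_B = 0.5205 − 0.4623 = 0.0583.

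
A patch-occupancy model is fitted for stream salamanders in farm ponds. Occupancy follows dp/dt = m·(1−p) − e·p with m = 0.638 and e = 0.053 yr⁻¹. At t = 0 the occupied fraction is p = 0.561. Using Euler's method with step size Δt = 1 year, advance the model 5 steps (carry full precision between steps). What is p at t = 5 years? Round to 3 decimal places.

Update rule: p ← p + [m·(1−p) − e·p]·Δt with Δt = 1.
t = 1: p = 0.56100 + (+0.25035) = 0.81135
t = 2: p = 0.81135 + (+0.07736) = 0.88871
t = 3: p = 0.88871 + (+0.02390) = 0.91261
t = 4: p = 0.91261 + (+0.00739) = 0.92000
t = 5: p = 0.92000 + (+0.00228) = 0.92228

0.922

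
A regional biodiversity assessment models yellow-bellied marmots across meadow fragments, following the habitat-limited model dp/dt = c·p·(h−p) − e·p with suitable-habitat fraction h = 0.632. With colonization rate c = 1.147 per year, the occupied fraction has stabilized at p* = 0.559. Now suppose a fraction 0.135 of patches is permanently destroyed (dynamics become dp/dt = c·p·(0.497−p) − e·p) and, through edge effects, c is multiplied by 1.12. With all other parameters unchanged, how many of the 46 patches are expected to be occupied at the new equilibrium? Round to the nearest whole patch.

20

Balance c(h−p*) = e gives e = 1.147×(0.632 − 0.55900) = 0.08373.
New p* = 0.497 − e/c = 0.497 − 0.08373/1.28464 = 0.43182.
Expected occupied = 46 × 0.43182 = 19.86 ≈ 20.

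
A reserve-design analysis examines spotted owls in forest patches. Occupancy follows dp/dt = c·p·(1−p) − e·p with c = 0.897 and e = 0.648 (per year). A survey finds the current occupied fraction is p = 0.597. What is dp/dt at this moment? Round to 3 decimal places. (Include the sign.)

Colonization term: c·p·(1−p) = 0.897×0.597×0.4030 = 0.21581.
Extinction term: e·p = 0.38686.
dp/dt = 0.21581 − 0.38686 = -0.17105.

-0.171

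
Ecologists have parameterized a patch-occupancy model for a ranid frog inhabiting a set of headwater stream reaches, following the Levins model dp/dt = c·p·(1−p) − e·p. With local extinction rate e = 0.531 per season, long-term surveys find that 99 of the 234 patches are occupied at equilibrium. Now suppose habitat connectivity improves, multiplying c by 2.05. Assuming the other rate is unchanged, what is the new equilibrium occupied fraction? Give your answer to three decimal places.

Observed p* = 99/234 = 0.42308.
Balance c(1−p*) = e gives c = e/(1 − 0.42308) = 0.531/0.57692 = 0.92040.
New p* = 1 − e/c = 1 − 0.53100/1.88682 = 0.71857.

0.719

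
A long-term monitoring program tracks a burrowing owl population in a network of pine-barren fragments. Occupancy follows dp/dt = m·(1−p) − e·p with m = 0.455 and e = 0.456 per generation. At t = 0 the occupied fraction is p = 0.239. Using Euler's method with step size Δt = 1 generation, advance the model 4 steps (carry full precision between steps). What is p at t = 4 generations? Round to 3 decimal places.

Update rule: p ← p + [m·(1−p) − e·p]·Δt with Δt = 1.
p: 0.23900 → 0.47627  (Δp = +0.23727)
p: 0.47627 → 0.49739  (Δp = +0.02112)
p: 0.49739 → 0.49927  (Δp = +0.00188)
p: 0.49927 → 0.49943  (Δp = +0.00017)

0.499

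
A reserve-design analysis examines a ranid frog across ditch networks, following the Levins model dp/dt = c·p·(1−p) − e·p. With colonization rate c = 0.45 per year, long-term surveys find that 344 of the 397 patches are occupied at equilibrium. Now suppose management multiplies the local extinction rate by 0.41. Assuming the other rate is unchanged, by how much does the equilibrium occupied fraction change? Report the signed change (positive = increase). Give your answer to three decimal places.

0.079

Observed p* = 344/397 = 0.86650.
Balance c(1−p*) = e gives e = 0.45×(1 − 0.86650) = 0.06007.
New p* = 1 − e/c = 1 − 0.02463/0.45000 = 0.94527.
Δp* = 0.94527 − 0.86650 = +0.07877.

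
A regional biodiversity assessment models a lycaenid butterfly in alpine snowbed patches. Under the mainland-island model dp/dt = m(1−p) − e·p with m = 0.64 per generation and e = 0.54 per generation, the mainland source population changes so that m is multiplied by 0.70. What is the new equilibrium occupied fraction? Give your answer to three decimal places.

Before: p* = 0.64/(0.64+0.54) = 0.5424.
After: m = 0.448, e = 0.54; p* = 0.448/0.9880 = 0.4534.

0.453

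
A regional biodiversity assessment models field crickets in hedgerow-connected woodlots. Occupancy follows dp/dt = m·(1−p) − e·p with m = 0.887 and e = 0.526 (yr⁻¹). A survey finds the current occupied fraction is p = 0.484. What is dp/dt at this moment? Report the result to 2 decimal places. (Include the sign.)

Colonization term: m·(1−p) = 0.887×0.5160 = 0.45769.
Extinction term: e·p = 0.25458.
dp/dt = 0.45769 − 0.25458 = 0.20311.

0.20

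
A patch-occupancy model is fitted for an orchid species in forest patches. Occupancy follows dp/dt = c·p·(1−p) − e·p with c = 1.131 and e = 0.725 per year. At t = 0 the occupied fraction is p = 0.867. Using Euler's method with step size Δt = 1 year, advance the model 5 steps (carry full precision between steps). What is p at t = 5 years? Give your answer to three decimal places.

0.360

Update rule: p ← p + [c·p·(1−p) − e·p]·Δt with Δt = 1.
p: 0.86700 → 0.36884  (Δp = -0.49816)
p: 0.36884 → 0.36473  (Δp = -0.00412)
p: 0.36473 → 0.36235  (Δp = -0.00237)
p: 0.36235 → 0.36097  (Δp = -0.00138)
p: 0.36097 → 0.36015  (Δp = -0.00081)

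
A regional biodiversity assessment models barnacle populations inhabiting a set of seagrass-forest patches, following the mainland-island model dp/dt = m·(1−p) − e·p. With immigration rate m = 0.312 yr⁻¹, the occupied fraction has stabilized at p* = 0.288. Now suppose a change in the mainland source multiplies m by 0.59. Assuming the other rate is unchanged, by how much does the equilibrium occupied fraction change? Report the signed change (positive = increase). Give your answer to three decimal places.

-0.095

Balance m(1−p*) = e·p* gives e = m(1−p*)/p* = 0.312×0.71200/0.28800 = 0.77133.
New p* = m/(m+e) = 0.18408/(0.18408+0.77133) = 0.19267.
Δp* = 0.19267 − 0.28800 = -0.09533.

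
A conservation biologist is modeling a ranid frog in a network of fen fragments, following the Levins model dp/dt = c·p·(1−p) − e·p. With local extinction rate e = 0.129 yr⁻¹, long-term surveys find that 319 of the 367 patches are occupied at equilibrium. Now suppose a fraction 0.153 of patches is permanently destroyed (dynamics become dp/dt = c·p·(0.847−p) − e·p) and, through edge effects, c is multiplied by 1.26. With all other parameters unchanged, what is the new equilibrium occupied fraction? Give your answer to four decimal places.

0.7432

Observed p* = 319/367 = 0.86921.
Balance c(1−p*) = e gives c = e/(1 − 0.86921) = 0.129/0.13079 = 0.98631.
New p* = 0.847 − e/c = 0.847 − 0.12900/1.24275 = 0.74320.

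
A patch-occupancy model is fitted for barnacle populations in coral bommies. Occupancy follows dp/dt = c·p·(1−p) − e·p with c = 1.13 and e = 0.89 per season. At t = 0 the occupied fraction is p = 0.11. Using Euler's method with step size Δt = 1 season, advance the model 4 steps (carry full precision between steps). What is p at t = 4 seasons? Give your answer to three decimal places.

0.158

Update rule: p ← p + [c·p·(1−p) − e·p]·Δt with Δt = 1.
t = 1: p = 0.11000 + (+0.01273) = 0.12273
t = 2: p = 0.12273 + (+0.01243) = 0.13516
t = 3: p = 0.13516 + (+0.01180) = 0.14696
t = 4: p = 0.14696 + (+0.01087) = 0.15782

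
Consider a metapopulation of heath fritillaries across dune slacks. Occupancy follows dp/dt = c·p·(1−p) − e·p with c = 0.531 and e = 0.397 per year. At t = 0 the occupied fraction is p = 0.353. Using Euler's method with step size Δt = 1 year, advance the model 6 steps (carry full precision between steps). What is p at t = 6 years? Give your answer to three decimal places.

0.286

Update rule: p ← p + [c·p·(1−p) − e·p]·Δt with Δt = 1.
step 1: Δp = -0.01887, p = 0.33413
step 2: Δp = -0.01451, p = 0.31962
step 3: Δp = -0.01142, p = 0.30821
step 4: Δp = -0.00914, p = 0.29907
step 5: Δp = -0.00742, p = 0.29165
step 6: Δp = -0.00609, p = 0.28556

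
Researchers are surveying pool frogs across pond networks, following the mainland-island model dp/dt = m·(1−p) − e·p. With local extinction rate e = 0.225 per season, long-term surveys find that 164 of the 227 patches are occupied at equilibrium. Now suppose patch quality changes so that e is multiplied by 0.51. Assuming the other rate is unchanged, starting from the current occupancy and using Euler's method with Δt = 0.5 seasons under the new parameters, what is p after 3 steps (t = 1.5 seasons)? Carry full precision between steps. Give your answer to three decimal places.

Observed p* = 164/227 = 0.72247.
Balance m(1−p*) = e·p* gives m = e·p*/(1−p*) = 0.225×0.72247/0.27753 = 0.58571.
Starting from p₀ = 0.72247; update p ← p + (dp/dt)·Δt with the new parameters.
t = 0.5: p = 0.72247 + (+0.03983) = 0.76229
t = 1: p = 0.76229 + (+0.02588) = 0.78817
t = 1.5: p = 0.78817 + (+0.01681) = 0.80499

0.805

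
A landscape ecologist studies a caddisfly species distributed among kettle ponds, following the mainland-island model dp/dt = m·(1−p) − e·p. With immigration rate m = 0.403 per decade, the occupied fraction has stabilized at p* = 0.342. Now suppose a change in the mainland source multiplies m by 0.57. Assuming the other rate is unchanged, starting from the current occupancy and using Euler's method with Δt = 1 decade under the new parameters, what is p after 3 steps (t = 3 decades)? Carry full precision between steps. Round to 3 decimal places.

0.229

Balance m(1−p*) = e·p* gives e = m(1−p*)/p* = 0.403×0.65800/0.34200 = 0.77536.
Starting from p₀ = 0.34200; update p ← p + (dp/dt)·Δt with the new parameters.
p: 0.34200 → 0.22798  (Δp = -0.11402)
p: 0.22798 → 0.22855  (Δp = +0.00058)
p: 0.22855 → 0.22855  (Δp = -0.00000)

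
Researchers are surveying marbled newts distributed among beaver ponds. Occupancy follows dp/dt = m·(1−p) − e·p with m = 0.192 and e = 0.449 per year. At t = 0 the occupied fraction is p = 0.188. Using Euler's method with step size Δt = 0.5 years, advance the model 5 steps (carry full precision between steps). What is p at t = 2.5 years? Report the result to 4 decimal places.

0.2834

Update rule: p ← p + [m·(1−p) − e·p]·Δt with Δt = 0.5.
p: 0.18800 → 0.22375  (Δp = +0.03575)
p: 0.22375 → 0.24804  (Δp = +0.02429)
p: 0.24804 → 0.26454  (Δp = +0.01650)
p: 0.26454 → 0.27575  (Δp = +0.01121)
p: 0.27575 → 0.28338  (Δp = +0.00762)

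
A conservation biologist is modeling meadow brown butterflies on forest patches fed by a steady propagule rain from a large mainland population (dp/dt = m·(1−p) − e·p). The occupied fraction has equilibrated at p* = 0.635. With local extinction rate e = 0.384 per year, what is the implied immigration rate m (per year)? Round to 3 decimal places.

At equilibrium m(1−p*) = e·p*, so m = e·p*/(1−p*).
m = 0.384 × 0.635 / 0.3650 = 0.2438/0.3650 = 0.6681.

0.668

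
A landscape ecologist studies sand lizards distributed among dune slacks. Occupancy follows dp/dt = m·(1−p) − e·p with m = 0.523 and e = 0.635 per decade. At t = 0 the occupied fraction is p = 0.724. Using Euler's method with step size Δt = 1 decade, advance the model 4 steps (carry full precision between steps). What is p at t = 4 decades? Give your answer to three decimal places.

0.452

Update rule: p ← p + [m·(1−p) − e·p]·Δt with Δt = 1.
  1  |  dp/dt·Δt = -0.315392  |  p_1 = 0.408608
  2  |  dp/dt·Δt = +0.049832  |  p_2 = 0.458440
  3  |  dp/dt·Δt = -0.007873  |  p_3 = 0.450566
  4  |  dp/dt·Δt = +0.001244  |  p_4 = 0.451810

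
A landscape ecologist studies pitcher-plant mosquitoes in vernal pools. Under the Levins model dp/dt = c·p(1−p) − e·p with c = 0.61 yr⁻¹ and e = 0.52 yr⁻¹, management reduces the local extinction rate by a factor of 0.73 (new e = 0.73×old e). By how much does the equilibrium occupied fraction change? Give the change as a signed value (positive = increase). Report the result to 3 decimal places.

0.230

Before: p* = 1 − 0.52/0.61 = 0.1475.
After the change, c = 0.61, e = 0.3796, so p* = 1 − 0.3796/0.61 = 0.3777.
Δp* = 0.3777 − 0.1475 = +0.2302.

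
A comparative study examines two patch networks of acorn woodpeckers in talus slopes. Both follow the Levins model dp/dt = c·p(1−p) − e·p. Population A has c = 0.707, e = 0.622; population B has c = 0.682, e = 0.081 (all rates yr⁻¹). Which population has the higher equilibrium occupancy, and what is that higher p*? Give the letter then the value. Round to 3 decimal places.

B, 0.881

A: p*_A = 1 − 0.622/0.707 = 0.1202.
B: p*_B = 1 − 0.081/0.682 = 0.8812.
B is higher at 0.8812.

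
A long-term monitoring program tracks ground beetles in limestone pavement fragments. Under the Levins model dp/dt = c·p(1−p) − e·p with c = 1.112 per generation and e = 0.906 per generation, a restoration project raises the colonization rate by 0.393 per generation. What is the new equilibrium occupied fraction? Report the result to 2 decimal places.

Before: p* = 1 − 0.906/1.112 = 0.1853.
After the change, c = 1.505, e = 0.906, so p* = 1 − 0.906/1.505 = 0.3980.

0.40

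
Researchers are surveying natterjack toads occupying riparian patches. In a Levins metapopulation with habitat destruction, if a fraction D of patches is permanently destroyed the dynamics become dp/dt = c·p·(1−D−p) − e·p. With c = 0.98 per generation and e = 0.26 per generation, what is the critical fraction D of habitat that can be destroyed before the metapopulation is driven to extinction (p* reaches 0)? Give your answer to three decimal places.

The nontrivial equilibrium is p* = (1−D) − e/c; extinction occurs when this hits zero.
So D_crit = 1 − e/c = 1 − 0.26/0.98 = 1 − 0.2653 = 0.7347.
Note this equals the original equilibrium occupancy — the Levins extinction-debt result.

0.735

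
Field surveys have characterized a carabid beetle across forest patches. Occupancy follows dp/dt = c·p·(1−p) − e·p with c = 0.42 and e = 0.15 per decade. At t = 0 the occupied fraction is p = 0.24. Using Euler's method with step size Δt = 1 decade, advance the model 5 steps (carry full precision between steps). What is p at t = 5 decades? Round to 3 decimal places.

Update rule: p ← p + [c·p·(1−p) − e·p]·Δt with Δt = 1.
step 1: Δp = +0.04061, p = 0.28061
step 2: Δp = +0.04269, p = 0.32330
step 3: Δp = +0.04339, p = 0.36669
step 4: Δp = +0.04253, p = 0.40922
step 5: Δp = +0.04016, p = 0.44938

0.449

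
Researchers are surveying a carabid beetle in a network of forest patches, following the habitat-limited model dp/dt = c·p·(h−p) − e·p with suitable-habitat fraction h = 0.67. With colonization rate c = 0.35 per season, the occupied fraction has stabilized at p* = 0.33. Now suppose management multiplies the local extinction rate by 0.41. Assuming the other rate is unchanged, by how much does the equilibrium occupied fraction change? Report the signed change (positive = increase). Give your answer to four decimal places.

Balance c(h−p*) = e gives e = 0.35×(0.67 − 0.33000) = 0.11900.
New p* = 0.67 − e/c = 0.67 − 0.04879/0.35000 = 0.53060.
Δp* = 0.53060 − 0.33000 = +0.20060.

0.2006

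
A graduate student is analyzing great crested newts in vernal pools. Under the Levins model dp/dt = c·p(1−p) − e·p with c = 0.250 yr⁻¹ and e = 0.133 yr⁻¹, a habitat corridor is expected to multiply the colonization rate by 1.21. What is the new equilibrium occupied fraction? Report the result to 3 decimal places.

Before: p* = 1 − 0.133/0.250 = 0.4680.
After the change, c = 0.3025, e = 0.133, so p* = 1 − 0.133/0.3025 = 0.5603.

0.560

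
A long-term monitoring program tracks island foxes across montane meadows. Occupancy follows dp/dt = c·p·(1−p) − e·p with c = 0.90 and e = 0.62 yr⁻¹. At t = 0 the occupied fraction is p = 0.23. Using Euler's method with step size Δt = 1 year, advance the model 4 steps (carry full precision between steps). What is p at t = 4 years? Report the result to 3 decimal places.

0.282

Update rule: p ← p + [c·p·(1−p) − e·p]·Δt with Δt = 1.
step 1: Δp = +0.01679, p = 0.24679
step 2: Δp = +0.01429, p = 0.26108
step 3: Δp = +0.01176, p = 0.27283
step 4: Δp = +0.00940, p = 0.28223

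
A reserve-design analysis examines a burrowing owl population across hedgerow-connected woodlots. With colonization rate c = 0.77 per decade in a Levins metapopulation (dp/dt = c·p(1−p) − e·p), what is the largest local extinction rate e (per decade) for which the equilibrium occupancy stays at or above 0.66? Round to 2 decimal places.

1 − e/c ≥ 0.66 ⇒ e ≤ c(1 − 0.66) = 0.77 × 0.3400.
e_max = 0.2618.

0.26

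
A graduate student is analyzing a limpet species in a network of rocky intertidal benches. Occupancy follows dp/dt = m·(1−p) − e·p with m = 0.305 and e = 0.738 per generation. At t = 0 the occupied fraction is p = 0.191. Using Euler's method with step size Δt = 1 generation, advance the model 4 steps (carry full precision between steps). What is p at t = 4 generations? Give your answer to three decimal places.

Update rule: p ← p + [m·(1−p) − e·p]·Δt with Δt = 1.
p: 0.19100 → 0.29679  (Δp = +0.10579)
p: 0.29679 → 0.29224  (Δp = -0.00455)
p: 0.29224 → 0.29243  (Δp = +0.00020)
p: 0.29243 → 0.29243  (Δp = -0.00001)

0.292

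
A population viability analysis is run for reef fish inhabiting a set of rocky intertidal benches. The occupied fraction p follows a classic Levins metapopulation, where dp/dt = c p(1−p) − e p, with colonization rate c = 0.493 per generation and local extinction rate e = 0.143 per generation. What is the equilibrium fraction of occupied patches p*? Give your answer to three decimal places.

0.710

Setting dp/dt = 0 and dividing through by p* gives c·(1−p*) = e.
So p* = 1 − e/c = 1 − 0.143/0.493 = 1 − 0.2901 = 0.7099.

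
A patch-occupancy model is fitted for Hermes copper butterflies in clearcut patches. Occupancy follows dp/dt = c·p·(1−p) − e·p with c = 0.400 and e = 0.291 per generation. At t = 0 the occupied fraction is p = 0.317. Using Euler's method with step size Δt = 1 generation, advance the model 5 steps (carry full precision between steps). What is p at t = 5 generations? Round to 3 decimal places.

0.296

Update rule: p ← p + [c·p·(1−p) − e·p]·Δt with Δt = 1.
  1  |  dp/dt·Δt = -0.005643  |  p_1 = 0.311357
  2  |  dp/dt·Δt = -0.004839  |  p_2 = 0.306518
  3  |  dp/dt·Δt = -0.004171  |  p_3 = 0.302347
  4  |  dp/dt·Δt = -0.003610  |  p_4 = 0.298737
  5  |  dp/dt·Δt = -0.003135  |  p_5 = 0.295602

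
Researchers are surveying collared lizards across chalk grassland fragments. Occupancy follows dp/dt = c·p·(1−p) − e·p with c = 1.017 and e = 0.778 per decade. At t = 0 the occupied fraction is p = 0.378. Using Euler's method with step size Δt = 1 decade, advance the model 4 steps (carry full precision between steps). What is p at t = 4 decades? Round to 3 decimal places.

0.265

Update rule: p ← p + [c·p·(1−p) − e·p]·Δt with Δt = 1.
t = 1: p = 0.37800 + (-0.05497) = 0.32303
t = 2: p = 0.32303 + (-0.02892) = 0.29411
t = 3: p = 0.29411 + (-0.01768) = 0.27643
t = 4: p = 0.27643 + (-0.01165) = 0.26479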